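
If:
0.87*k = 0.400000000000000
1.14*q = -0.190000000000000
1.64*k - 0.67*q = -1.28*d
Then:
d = -0.68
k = 0.46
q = -0.17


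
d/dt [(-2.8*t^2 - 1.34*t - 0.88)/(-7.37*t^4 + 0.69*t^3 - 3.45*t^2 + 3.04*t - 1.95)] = (-41.272*t^5 - 27.6954*t^4 - 24.0932*t^3 - 11.3134*t^2 + 4.848*t + 5.2882)/(54.3169*t^8 - 10.1706*t^7 + 51.3291*t^6 - 49.5706*t^5 + 44.8407*t^4 - 23.667*t^3 + 22.6966*t^2 - 11.856*t + 3.8025)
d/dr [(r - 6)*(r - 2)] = 2*r - 8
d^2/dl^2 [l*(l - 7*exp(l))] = -7*l*exp(l) - 14*exp(l) + 2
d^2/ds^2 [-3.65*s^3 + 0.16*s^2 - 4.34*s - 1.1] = 0.32 - 21.9*s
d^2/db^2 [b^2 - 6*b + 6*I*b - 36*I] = 2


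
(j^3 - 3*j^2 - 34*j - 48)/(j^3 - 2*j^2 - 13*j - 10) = (j^2 - 5*j - 24)/(j^2 - 4*j - 5)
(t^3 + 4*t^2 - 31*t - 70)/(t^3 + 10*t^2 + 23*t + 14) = (t - 5)/(t + 1)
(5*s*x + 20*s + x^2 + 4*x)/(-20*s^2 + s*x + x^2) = (x + 4)/(-4*s + x)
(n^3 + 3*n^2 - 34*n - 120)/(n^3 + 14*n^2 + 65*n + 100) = (n - 6)/(n + 5)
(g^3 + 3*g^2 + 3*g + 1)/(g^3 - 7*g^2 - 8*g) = (g^2 + 2*g + 1)/(g*(g - 8))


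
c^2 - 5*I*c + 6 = (c - 6*I)*(c + I)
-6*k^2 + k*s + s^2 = (-2*k + s)*(3*k + s)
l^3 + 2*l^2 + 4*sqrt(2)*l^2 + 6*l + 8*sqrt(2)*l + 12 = (l + 2)*(l + sqrt(2))*(l + 3*sqrt(2))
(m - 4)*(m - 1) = m^2 - 5*m + 4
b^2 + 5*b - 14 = (b - 2)*(b + 7)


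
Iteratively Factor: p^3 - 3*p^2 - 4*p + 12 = (p - 2)*(p^2 - p - 6) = (p - 3)*(p - 2)*(p + 2)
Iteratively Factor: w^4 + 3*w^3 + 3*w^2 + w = (w + 1)*(w^3 + 2*w^2 + w) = (w + 1)^2*(w^2 + w) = (w + 1)^3*(w)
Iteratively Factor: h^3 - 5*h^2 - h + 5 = (h + 1)*(h^2 - 6*h + 5) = (h - 5)*(h + 1)*(h - 1)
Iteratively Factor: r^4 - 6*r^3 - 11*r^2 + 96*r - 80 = (r - 1)*(r^3 - 5*r^2 - 16*r + 80) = (r - 5)*(r - 1)*(r^2 - 16) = (r - 5)*(r - 4)*(r - 1)*(r + 4)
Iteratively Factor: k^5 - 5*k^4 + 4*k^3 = (k - 4)*(k^4 - k^3) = (k - 4)*(k - 1)*(k^3) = k*(k - 4)*(k - 1)*(k^2) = k^2*(k - 4)*(k - 1)*(k)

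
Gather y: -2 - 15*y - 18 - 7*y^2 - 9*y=-7*y^2 - 24*y - 20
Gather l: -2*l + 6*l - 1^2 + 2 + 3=4*l + 4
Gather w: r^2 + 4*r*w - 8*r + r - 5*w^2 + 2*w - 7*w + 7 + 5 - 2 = r^2 - 7*r - 5*w^2 + w*(4*r - 5) + 10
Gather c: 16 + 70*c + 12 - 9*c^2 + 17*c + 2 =-9*c^2 + 87*c + 30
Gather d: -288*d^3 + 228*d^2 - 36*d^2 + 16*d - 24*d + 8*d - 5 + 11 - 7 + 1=-288*d^3 + 192*d^2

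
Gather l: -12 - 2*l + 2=-2*l - 10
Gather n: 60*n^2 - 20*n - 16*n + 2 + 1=60*n^2 - 36*n + 3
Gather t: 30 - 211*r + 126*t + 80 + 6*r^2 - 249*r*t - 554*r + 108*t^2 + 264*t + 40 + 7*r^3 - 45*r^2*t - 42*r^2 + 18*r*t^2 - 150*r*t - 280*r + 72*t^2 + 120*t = 7*r^3 - 36*r^2 - 1045*r + t^2*(18*r + 180) + t*(-45*r^2 - 399*r + 510) + 150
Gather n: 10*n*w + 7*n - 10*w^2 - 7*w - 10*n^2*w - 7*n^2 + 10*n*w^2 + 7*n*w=n^2*(-10*w - 7) + n*(10*w^2 + 17*w + 7) - 10*w^2 - 7*w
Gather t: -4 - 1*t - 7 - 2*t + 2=-3*t - 9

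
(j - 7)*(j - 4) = j^2 - 11*j + 28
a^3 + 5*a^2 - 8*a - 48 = (a - 3)*(a + 4)^2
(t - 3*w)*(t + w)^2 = t^3 - t^2*w - 5*t*w^2 - 3*w^3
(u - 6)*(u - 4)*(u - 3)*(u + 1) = u^4 - 12*u^3 + 41*u^2 - 18*u - 72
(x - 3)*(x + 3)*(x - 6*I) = x^3 - 6*I*x^2 - 9*x + 54*I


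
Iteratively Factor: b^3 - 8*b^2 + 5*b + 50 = (b - 5)*(b^2 - 3*b - 10) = (b - 5)^2*(b + 2)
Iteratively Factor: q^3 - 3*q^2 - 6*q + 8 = (q + 2)*(q^2 - 5*q + 4) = (q - 1)*(q + 2)*(q - 4)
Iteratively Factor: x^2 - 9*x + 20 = (x - 5)*(x - 4)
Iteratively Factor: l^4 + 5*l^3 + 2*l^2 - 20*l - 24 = (l + 2)*(l^3 + 3*l^2 - 4*l - 12) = (l - 2)*(l + 2)*(l^2 + 5*l + 6) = (l - 2)*(l + 2)^2*(l + 3)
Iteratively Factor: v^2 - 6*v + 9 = (v - 3)*(v - 3)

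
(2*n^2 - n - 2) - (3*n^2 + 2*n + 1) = -n^2 - 3*n - 3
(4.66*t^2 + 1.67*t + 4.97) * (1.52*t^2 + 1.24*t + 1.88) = 7.0832*t^4 + 8.3168*t^3 + 18.386*t^2 + 9.3024*t + 9.3436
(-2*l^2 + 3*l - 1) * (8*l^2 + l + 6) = -16*l^4 + 22*l^3 - 17*l^2 + 17*l - 6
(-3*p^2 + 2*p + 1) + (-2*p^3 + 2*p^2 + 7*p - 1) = -2*p^3 - p^2 + 9*p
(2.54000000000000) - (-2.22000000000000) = 4.76000000000000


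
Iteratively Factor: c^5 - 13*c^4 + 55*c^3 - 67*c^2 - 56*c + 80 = (c - 5)*(c^4 - 8*c^3 + 15*c^2 + 8*c - 16) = (c - 5)*(c - 1)*(c^3 - 7*c^2 + 8*c + 16) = (c - 5)*(c - 4)*(c - 1)*(c^2 - 3*c - 4) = (c - 5)*(c - 4)^2*(c - 1)*(c + 1)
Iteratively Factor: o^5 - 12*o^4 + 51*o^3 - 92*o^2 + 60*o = (o)*(o^4 - 12*o^3 + 51*o^2 - 92*o + 60) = o*(o - 2)*(o^3 - 10*o^2 + 31*o - 30) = o*(o - 2)^2*(o^2 - 8*o + 15) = o*(o - 5)*(o - 2)^2*(o - 3)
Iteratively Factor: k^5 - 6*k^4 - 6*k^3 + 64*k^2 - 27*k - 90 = (k + 1)*(k^4 - 7*k^3 + k^2 + 63*k - 90) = (k - 3)*(k + 1)*(k^3 - 4*k^2 - 11*k + 30) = (k - 3)*(k + 1)*(k + 3)*(k^2 - 7*k + 10) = (k - 3)*(k - 2)*(k + 1)*(k + 3)*(k - 5)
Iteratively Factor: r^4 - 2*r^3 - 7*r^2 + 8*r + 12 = (r + 1)*(r^3 - 3*r^2 - 4*r + 12) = (r - 2)*(r + 1)*(r^2 - r - 6) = (r - 3)*(r - 2)*(r + 1)*(r + 2)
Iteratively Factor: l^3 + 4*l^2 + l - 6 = (l + 3)*(l^2 + l - 2) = (l + 2)*(l + 3)*(l - 1)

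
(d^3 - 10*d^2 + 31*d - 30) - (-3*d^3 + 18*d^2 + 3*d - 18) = 4*d^3 - 28*d^2 + 28*d - 12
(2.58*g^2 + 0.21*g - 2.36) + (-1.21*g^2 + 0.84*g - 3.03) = 1.37*g^2 + 1.05*g - 5.39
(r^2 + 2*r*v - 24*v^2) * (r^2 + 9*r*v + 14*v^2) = r^4 + 11*r^3*v + 8*r^2*v^2 - 188*r*v^3 - 336*v^4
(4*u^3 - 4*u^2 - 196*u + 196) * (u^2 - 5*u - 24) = 4*u^5 - 24*u^4 - 272*u^3 + 1272*u^2 + 3724*u - 4704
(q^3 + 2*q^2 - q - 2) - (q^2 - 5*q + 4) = q^3 + q^2 + 4*q - 6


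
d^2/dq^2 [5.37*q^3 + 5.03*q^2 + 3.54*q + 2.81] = 32.22*q + 10.06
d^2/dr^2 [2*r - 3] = 0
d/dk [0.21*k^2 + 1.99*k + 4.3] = 0.42*k + 1.99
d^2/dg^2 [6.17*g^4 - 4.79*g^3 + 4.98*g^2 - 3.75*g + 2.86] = 74.04*g^2 - 28.74*g + 9.96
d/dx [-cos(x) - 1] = sin(x)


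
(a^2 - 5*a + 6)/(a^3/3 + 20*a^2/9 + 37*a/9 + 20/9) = 9*(a^2 - 5*a + 6)/(3*a^3 + 20*a^2 + 37*a + 20)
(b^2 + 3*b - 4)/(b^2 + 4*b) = (b - 1)/b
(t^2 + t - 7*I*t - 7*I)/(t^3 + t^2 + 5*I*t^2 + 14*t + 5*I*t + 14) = (t - 7*I)/(t^2 + 5*I*t + 14)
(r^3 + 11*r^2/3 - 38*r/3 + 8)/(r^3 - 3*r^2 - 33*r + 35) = (r^2 + 14*r/3 - 8)/(r^2 - 2*r - 35)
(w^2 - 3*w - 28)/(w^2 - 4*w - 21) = (w + 4)/(w + 3)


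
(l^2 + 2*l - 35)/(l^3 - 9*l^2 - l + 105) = (l + 7)/(l^2 - 4*l - 21)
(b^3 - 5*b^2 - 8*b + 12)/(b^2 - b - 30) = (b^2 + b - 2)/(b + 5)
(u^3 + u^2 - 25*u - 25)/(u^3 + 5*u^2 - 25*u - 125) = (u + 1)/(u + 5)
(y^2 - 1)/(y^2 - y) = (y + 1)/y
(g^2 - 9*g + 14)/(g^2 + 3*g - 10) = (g - 7)/(g + 5)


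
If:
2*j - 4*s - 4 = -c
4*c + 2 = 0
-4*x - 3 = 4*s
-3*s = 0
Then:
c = -1/2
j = 9/4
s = 0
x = -3/4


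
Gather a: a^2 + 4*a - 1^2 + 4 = a^2 + 4*a + 3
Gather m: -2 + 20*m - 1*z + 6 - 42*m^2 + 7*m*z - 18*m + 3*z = -42*m^2 + m*(7*z + 2) + 2*z + 4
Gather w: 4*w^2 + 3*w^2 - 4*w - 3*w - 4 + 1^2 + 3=7*w^2 - 7*w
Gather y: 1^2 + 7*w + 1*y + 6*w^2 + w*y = 6*w^2 + 7*w + y*(w + 1) + 1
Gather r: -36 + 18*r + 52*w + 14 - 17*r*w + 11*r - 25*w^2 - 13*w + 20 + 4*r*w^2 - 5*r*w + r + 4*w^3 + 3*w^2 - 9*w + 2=r*(4*w^2 - 22*w + 30) + 4*w^3 - 22*w^2 + 30*w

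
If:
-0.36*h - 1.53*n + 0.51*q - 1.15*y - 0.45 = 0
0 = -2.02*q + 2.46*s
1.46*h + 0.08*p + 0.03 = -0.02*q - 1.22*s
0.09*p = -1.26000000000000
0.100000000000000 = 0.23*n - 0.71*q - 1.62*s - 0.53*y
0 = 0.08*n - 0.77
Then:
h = -1.96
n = 9.62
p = -14.00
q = 3.86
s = 3.17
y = -10.87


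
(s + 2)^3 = s^3 + 6*s^2 + 12*s + 8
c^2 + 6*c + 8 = (c + 2)*(c + 4)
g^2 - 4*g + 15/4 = (g - 5/2)*(g - 3/2)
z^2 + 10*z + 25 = (z + 5)^2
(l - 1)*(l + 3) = l^2 + 2*l - 3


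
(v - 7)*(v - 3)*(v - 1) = v^3 - 11*v^2 + 31*v - 21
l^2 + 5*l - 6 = (l - 1)*(l + 6)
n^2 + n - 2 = (n - 1)*(n + 2)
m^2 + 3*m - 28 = (m - 4)*(m + 7)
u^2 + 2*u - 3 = (u - 1)*(u + 3)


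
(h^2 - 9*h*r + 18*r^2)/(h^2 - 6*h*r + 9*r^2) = (-h + 6*r)/(-h + 3*r)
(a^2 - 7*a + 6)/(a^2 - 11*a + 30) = (a - 1)/(a - 5)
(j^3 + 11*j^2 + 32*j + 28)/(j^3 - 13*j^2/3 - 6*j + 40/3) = 3*(j^2 + 9*j + 14)/(3*j^2 - 19*j + 20)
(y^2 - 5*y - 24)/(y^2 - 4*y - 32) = (y + 3)/(y + 4)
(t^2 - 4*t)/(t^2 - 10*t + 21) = t*(t - 4)/(t^2 - 10*t + 21)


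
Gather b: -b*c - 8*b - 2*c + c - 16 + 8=b*(-c - 8) - c - 8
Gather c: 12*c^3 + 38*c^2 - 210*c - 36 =12*c^3 + 38*c^2 - 210*c - 36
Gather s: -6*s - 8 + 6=-6*s - 2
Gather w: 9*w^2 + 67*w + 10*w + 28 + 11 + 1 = 9*w^2 + 77*w + 40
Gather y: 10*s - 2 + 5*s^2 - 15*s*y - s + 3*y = 5*s^2 + 9*s + y*(3 - 15*s) - 2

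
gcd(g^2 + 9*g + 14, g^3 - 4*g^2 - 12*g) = g + 2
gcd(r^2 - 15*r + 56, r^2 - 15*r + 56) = r^2 - 15*r + 56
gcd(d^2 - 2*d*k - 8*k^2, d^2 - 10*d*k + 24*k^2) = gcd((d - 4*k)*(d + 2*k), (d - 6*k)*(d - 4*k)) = d - 4*k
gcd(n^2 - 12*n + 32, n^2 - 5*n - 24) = n - 8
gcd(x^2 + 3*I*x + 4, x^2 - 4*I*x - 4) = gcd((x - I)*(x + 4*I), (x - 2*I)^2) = 1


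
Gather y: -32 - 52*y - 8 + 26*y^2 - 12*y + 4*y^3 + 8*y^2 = 4*y^3 + 34*y^2 - 64*y - 40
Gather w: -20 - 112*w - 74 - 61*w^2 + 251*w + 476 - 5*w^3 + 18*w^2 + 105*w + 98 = -5*w^3 - 43*w^2 + 244*w + 480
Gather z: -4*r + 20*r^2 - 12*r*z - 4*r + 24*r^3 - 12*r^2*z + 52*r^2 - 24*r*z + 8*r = 24*r^3 + 72*r^2 + z*(-12*r^2 - 36*r)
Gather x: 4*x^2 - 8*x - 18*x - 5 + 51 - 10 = 4*x^2 - 26*x + 36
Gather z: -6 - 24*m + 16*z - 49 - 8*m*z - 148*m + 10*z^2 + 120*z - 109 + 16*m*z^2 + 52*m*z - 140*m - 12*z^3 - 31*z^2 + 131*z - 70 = -312*m - 12*z^3 + z^2*(16*m - 21) + z*(44*m + 267) - 234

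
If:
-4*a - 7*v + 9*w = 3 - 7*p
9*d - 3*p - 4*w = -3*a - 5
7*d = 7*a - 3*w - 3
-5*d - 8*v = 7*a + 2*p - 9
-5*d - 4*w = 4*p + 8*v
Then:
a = 27857/5979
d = -4552/5979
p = -68690/5979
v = 2369/5979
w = 23214/1993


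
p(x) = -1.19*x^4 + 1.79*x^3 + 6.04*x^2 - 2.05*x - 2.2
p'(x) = -4.76*x^3 + 5.37*x^2 + 12.08*x - 2.05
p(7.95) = -3490.87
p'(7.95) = -1958.33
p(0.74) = -0.04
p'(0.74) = 7.90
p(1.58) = 9.28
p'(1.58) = 11.67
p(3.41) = -28.88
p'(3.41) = -87.16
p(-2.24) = -17.38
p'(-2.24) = 51.33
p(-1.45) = 2.75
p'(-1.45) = 6.24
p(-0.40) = -0.56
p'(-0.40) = -5.72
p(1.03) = 2.71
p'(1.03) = 10.89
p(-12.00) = -26876.80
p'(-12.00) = 8851.55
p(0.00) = -2.20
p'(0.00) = -2.05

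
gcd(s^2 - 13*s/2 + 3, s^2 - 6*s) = s - 6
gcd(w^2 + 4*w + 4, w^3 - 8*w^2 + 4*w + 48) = w + 2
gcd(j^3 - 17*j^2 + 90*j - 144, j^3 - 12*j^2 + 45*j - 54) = j^2 - 9*j + 18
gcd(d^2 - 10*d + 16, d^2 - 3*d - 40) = d - 8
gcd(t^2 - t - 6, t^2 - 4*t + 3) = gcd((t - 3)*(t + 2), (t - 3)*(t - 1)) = t - 3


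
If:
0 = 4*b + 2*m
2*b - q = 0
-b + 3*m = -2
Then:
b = 2/7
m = -4/7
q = 4/7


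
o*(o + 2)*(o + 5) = o^3 + 7*o^2 + 10*o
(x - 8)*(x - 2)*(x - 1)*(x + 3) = x^4 - 8*x^3 - 7*x^2 + 62*x - 48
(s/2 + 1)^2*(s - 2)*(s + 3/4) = s^4/4 + 11*s^3/16 - 5*s^2/8 - 11*s/4 - 3/2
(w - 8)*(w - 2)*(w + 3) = w^3 - 7*w^2 - 14*w + 48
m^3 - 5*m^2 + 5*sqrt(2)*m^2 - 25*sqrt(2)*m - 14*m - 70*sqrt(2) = (m - 7)*(m + 2)*(m + 5*sqrt(2))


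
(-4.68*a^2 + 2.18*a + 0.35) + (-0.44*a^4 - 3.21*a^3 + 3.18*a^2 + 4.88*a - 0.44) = -0.44*a^4 - 3.21*a^3 - 1.5*a^2 + 7.06*a - 0.09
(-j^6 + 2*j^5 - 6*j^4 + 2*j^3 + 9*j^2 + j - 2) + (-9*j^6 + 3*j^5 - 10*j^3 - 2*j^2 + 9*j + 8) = -10*j^6 + 5*j^5 - 6*j^4 - 8*j^3 + 7*j^2 + 10*j + 6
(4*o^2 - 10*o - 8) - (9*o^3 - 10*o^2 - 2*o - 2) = -9*o^3 + 14*o^2 - 8*o - 6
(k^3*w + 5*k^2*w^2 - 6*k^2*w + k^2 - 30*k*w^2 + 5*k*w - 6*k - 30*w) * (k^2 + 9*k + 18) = k^5*w + 5*k^4*w^2 + 3*k^4*w + k^4 + 15*k^3*w^2 - 31*k^3*w + 3*k^3 - 180*k^2*w^2 - 93*k^2*w - 36*k^2 - 540*k*w^2 - 180*k*w - 108*k - 540*w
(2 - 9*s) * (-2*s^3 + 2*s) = 18*s^4 - 4*s^3 - 18*s^2 + 4*s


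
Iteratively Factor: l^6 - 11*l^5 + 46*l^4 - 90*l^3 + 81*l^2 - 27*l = (l - 1)*(l^5 - 10*l^4 + 36*l^3 - 54*l^2 + 27*l) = (l - 3)*(l - 1)*(l^4 - 7*l^3 + 15*l^2 - 9*l) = l*(l - 3)*(l - 1)*(l^3 - 7*l^2 + 15*l - 9) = l*(l - 3)^2*(l - 1)*(l^2 - 4*l + 3) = l*(l - 3)^3*(l - 1)*(l - 1)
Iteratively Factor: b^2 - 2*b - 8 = (b - 4)*(b + 2)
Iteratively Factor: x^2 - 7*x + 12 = (x - 3)*(x - 4)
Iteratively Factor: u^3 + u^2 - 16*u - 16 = (u + 4)*(u^2 - 3*u - 4) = (u - 4)*(u + 4)*(u + 1)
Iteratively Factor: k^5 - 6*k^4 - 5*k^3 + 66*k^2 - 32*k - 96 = (k - 2)*(k^4 - 4*k^3 - 13*k^2 + 40*k + 48) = (k - 2)*(k + 3)*(k^3 - 7*k^2 + 8*k + 16) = (k - 4)*(k - 2)*(k + 3)*(k^2 - 3*k - 4) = (k - 4)^2*(k - 2)*(k + 3)*(k + 1)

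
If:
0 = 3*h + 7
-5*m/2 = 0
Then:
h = -7/3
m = 0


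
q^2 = q^2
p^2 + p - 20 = (p - 4)*(p + 5)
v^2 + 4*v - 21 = (v - 3)*(v + 7)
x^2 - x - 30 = (x - 6)*(x + 5)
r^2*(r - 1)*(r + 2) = r^4 + r^3 - 2*r^2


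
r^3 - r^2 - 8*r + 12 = (r - 2)^2*(r + 3)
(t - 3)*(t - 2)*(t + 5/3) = t^3 - 10*t^2/3 - 7*t/3 + 10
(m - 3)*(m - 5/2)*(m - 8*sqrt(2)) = m^3 - 8*sqrt(2)*m^2 - 11*m^2/2 + 15*m/2 + 44*sqrt(2)*m - 60*sqrt(2)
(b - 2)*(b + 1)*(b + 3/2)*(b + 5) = b^4 + 11*b^3/2 - b^2 - 41*b/2 - 15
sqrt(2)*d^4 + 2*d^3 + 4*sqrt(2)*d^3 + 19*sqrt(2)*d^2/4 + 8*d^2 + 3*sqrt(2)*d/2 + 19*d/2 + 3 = (d + 3/2)*(d + 2)*(d + sqrt(2))*(sqrt(2)*d + sqrt(2)/2)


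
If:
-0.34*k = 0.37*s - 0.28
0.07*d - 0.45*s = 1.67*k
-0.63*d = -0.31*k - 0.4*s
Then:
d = 0.50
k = -0.24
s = 0.98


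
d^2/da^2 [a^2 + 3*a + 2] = 2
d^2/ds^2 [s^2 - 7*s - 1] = 2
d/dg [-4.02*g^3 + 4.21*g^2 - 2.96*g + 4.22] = -12.06*g^2 + 8.42*g - 2.96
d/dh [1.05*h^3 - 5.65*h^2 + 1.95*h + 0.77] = 3.15*h^2 - 11.3*h + 1.95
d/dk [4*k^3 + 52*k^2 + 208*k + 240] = 12*k^2 + 104*k + 208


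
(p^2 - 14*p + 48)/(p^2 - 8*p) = (p - 6)/p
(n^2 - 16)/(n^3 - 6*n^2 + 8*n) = (n + 4)/(n*(n - 2))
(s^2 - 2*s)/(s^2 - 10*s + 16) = s/(s - 8)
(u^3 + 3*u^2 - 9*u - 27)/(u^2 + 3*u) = u - 9/u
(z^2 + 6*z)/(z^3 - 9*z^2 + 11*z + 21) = z*(z + 6)/(z^3 - 9*z^2 + 11*z + 21)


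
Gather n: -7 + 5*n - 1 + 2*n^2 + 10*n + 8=2*n^2 + 15*n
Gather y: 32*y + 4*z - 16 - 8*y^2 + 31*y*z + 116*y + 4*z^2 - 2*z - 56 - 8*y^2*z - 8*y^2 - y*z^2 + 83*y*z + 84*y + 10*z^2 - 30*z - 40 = y^2*(-8*z - 16) + y*(-z^2 + 114*z + 232) + 14*z^2 - 28*z - 112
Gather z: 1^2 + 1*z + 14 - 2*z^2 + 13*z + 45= -2*z^2 + 14*z + 60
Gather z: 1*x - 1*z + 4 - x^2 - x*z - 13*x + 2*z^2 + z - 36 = -x^2 - x*z - 12*x + 2*z^2 - 32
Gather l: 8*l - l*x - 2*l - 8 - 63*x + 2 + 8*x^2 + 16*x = l*(6 - x) + 8*x^2 - 47*x - 6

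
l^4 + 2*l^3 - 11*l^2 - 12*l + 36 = (l - 2)^2*(l + 3)^2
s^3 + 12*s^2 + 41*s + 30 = (s + 1)*(s + 5)*(s + 6)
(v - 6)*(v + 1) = v^2 - 5*v - 6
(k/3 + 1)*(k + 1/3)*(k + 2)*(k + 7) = k^4/3 + 37*k^3/9 + 15*k^2 + 167*k/9 + 14/3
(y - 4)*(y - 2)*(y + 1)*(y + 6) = y^4 + y^3 - 28*y^2 + 20*y + 48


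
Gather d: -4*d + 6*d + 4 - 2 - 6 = 2*d - 4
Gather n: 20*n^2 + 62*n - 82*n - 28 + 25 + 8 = 20*n^2 - 20*n + 5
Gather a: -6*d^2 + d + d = -6*d^2 + 2*d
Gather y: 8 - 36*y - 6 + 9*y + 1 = 3 - 27*y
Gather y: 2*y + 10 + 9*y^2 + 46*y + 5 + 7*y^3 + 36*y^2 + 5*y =7*y^3 + 45*y^2 + 53*y + 15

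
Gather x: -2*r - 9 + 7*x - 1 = -2*r + 7*x - 10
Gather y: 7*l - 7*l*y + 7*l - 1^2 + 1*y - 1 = 14*l + y*(1 - 7*l) - 2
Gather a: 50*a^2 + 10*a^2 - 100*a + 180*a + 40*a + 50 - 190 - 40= 60*a^2 + 120*a - 180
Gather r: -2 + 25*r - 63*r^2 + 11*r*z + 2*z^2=-63*r^2 + r*(11*z + 25) + 2*z^2 - 2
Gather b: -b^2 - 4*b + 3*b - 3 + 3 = -b^2 - b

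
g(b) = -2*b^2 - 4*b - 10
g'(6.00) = -28.00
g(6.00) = -106.00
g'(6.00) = -28.00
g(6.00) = -106.00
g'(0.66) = -6.64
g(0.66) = -13.51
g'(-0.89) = -0.44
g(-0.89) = -8.02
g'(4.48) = -21.92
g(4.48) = -68.06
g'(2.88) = -15.52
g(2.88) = -38.11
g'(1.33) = -9.32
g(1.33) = -18.86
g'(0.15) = -4.60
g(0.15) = -10.64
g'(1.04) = -8.16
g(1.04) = -16.32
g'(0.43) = -5.72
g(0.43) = -12.09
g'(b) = -4*b - 4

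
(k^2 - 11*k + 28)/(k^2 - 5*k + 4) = (k - 7)/(k - 1)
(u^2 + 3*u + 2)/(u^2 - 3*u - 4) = (u + 2)/(u - 4)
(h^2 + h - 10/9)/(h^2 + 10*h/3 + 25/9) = (3*h - 2)/(3*h + 5)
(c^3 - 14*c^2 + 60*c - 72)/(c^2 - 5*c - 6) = (c^2 - 8*c + 12)/(c + 1)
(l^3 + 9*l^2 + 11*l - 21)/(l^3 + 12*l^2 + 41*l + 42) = (l - 1)/(l + 2)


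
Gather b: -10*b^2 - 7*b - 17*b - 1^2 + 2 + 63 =-10*b^2 - 24*b + 64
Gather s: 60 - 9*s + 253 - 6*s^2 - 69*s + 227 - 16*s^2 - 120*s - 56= -22*s^2 - 198*s + 484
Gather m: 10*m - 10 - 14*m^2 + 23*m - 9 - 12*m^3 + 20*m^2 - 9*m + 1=-12*m^3 + 6*m^2 + 24*m - 18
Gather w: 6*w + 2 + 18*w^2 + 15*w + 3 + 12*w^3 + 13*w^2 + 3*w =12*w^3 + 31*w^2 + 24*w + 5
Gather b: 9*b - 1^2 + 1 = 9*b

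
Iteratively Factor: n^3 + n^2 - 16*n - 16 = (n - 4)*(n^2 + 5*n + 4) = (n - 4)*(n + 4)*(n + 1)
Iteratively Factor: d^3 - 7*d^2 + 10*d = (d - 5)*(d^2 - 2*d) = d*(d - 5)*(d - 2)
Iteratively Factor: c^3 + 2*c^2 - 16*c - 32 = (c + 4)*(c^2 - 2*c - 8) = (c + 2)*(c + 4)*(c - 4)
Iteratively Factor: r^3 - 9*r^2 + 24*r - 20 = (r - 5)*(r^2 - 4*r + 4) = (r - 5)*(r - 2)*(r - 2)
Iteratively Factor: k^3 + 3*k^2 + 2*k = (k)*(k^2 + 3*k + 2) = k*(k + 1)*(k + 2)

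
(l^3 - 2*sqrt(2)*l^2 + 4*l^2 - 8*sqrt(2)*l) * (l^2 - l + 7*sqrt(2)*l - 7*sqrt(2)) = l^5 + 3*l^4 + 5*sqrt(2)*l^4 - 32*l^3 + 15*sqrt(2)*l^3 - 84*l^2 - 20*sqrt(2)*l^2 + 112*l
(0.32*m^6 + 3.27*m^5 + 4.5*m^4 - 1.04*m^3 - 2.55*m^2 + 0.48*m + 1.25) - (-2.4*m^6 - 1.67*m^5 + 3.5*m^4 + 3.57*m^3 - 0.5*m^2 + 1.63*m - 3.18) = 2.72*m^6 + 4.94*m^5 + 1.0*m^4 - 4.61*m^3 - 2.05*m^2 - 1.15*m + 4.43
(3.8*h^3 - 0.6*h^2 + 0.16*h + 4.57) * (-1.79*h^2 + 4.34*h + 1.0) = -6.802*h^5 + 17.566*h^4 + 0.9096*h^3 - 8.0859*h^2 + 19.9938*h + 4.57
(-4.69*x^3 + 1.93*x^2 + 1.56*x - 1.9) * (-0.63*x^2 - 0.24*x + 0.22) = 2.9547*x^5 - 0.0902999999999998*x^4 - 2.4778*x^3 + 1.2472*x^2 + 0.7992*x - 0.418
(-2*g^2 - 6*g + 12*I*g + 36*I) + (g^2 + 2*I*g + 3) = -g^2 - 6*g + 14*I*g + 3 + 36*I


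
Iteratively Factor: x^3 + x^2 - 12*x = (x - 3)*(x^2 + 4*x) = (x - 3)*(x + 4)*(x)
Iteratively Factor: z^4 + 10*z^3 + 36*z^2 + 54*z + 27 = (z + 1)*(z^3 + 9*z^2 + 27*z + 27) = (z + 1)*(z + 3)*(z^2 + 6*z + 9) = (z + 1)*(z + 3)^2*(z + 3)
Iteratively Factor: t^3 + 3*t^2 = (t + 3)*(t^2) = t*(t + 3)*(t)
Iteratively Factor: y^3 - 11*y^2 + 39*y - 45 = (y - 5)*(y^2 - 6*y + 9) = (y - 5)*(y - 3)*(y - 3)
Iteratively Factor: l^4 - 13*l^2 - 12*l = (l + 3)*(l^3 - 3*l^2 - 4*l) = l*(l + 3)*(l^2 - 3*l - 4) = l*(l + 1)*(l + 3)*(l - 4)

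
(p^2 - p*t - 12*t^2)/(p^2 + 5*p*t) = (p^2 - p*t - 12*t^2)/(p*(p + 5*t))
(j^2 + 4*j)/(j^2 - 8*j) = (j + 4)/(j - 8)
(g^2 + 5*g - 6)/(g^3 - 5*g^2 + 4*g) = (g + 6)/(g*(g - 4))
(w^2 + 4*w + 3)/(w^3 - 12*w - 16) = (w^2 + 4*w + 3)/(w^3 - 12*w - 16)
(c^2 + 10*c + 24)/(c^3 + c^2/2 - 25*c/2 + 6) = 2*(c + 6)/(2*c^2 - 7*c + 3)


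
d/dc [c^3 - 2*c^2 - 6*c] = 3*c^2 - 4*c - 6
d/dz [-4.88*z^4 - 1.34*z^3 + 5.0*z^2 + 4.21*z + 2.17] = -19.52*z^3 - 4.02*z^2 + 10.0*z + 4.21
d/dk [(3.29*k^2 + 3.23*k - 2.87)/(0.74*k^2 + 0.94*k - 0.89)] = (0.7024*k^2 - 1.6086*k - 0.1769)/(0.5476*k^4 + 1.3912*k^3 - 0.4336*k^2 - 1.6732*k + 0.7921)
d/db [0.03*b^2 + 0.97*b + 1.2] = 0.06*b + 0.97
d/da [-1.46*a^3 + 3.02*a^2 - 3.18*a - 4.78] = -4.38*a^2 + 6.04*a - 3.18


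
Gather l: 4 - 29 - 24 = -49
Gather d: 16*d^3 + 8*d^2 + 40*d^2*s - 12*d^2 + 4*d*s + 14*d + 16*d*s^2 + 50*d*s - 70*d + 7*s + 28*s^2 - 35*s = 16*d^3 + d^2*(40*s - 4) + d*(16*s^2 + 54*s - 56) + 28*s^2 - 28*s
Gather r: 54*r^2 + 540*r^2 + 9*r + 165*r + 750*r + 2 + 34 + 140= 594*r^2 + 924*r + 176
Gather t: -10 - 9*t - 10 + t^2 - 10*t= t^2 - 19*t - 20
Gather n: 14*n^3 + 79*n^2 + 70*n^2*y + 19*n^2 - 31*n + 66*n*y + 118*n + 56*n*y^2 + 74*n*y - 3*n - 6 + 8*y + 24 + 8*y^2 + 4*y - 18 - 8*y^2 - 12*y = 14*n^3 + n^2*(70*y + 98) + n*(56*y^2 + 140*y + 84)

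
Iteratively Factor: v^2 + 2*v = (v + 2)*(v)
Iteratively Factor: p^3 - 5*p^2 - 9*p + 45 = (p - 5)*(p^2 - 9) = (p - 5)*(p - 3)*(p + 3)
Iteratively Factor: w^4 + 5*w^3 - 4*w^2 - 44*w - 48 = (w - 3)*(w^3 + 8*w^2 + 20*w + 16) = (w - 3)*(w + 2)*(w^2 + 6*w + 8) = (w - 3)*(w + 2)*(w + 4)*(w + 2)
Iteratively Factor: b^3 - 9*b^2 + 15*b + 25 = (b + 1)*(b^2 - 10*b + 25) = (b - 5)*(b + 1)*(b - 5)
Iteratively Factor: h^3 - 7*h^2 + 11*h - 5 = (h - 5)*(h^2 - 2*h + 1) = (h - 5)*(h - 1)*(h - 1)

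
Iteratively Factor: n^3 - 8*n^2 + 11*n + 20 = (n + 1)*(n^2 - 9*n + 20) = (n - 4)*(n + 1)*(n - 5)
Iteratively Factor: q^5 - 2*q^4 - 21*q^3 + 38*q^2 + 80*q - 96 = (q + 4)*(q^4 - 6*q^3 + 3*q^2 + 26*q - 24) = (q - 3)*(q + 4)*(q^3 - 3*q^2 - 6*q + 8) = (q - 3)*(q + 2)*(q + 4)*(q^2 - 5*q + 4) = (q - 3)*(q - 1)*(q + 2)*(q + 4)*(q - 4)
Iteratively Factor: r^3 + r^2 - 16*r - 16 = (r + 1)*(r^2 - 16) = (r + 1)*(r + 4)*(r - 4)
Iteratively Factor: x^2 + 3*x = (x + 3)*(x)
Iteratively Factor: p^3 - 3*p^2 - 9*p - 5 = (p - 5)*(p^2 + 2*p + 1) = (p - 5)*(p + 1)*(p + 1)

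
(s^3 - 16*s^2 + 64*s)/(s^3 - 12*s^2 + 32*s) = (s - 8)/(s - 4)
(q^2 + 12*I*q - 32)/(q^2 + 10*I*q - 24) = (q + 8*I)/(q + 6*I)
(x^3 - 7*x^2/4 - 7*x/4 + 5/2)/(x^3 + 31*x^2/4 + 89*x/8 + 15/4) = 2*(x^2 - 3*x + 2)/(2*x^2 + 13*x + 6)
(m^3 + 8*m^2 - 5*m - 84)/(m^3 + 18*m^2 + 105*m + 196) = (m - 3)/(m + 7)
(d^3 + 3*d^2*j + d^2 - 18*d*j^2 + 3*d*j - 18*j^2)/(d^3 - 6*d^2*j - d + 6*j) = (d^2 + 3*d*j - 18*j^2)/(d^2 - 6*d*j - d + 6*j)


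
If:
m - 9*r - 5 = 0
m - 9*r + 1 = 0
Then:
No Solution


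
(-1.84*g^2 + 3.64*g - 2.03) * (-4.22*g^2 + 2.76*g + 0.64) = 7.7648*g^4 - 20.4392*g^3 + 17.4354*g^2 - 3.2732*g - 1.2992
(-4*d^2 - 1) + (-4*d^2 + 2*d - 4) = -8*d^2 + 2*d - 5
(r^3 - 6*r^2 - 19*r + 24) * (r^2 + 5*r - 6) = r^5 - r^4 - 55*r^3 - 35*r^2 + 234*r - 144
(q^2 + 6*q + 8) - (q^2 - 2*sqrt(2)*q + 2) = 2*sqrt(2)*q + 6*q + 6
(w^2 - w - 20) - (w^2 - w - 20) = 0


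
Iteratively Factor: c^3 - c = (c + 1)*(c^2 - c) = (c - 1)*(c + 1)*(c)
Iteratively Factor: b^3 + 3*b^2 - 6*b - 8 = (b + 1)*(b^2 + 2*b - 8) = (b + 1)*(b + 4)*(b - 2)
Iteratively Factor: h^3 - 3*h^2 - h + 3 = (h - 1)*(h^2 - 2*h - 3) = (h - 1)*(h + 1)*(h - 3)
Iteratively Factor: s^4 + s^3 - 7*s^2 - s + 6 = (s - 1)*(s^3 + 2*s^2 - 5*s - 6) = (s - 1)*(s + 3)*(s^2 - s - 2) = (s - 1)*(s + 1)*(s + 3)*(s - 2)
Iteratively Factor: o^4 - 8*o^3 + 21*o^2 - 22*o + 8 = (o - 4)*(o^3 - 4*o^2 + 5*o - 2) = (o - 4)*(o - 1)*(o^2 - 3*o + 2) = (o - 4)*(o - 1)^2*(o - 2)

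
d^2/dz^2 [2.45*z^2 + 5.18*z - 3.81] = 4.90000000000000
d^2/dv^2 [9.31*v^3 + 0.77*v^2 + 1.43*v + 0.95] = 55.86*v + 1.54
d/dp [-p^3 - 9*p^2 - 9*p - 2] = -3*p^2 - 18*p - 9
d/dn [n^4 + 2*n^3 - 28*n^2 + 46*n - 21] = 4*n^3 + 6*n^2 - 56*n + 46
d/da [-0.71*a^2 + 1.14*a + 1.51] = 1.14 - 1.42*a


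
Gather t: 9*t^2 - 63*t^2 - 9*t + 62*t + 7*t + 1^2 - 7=-54*t^2 + 60*t - 6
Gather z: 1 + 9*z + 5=9*z + 6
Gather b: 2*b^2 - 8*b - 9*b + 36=2*b^2 - 17*b + 36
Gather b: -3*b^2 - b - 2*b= -3*b^2 - 3*b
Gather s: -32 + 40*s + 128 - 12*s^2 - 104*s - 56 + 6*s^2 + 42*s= -6*s^2 - 22*s + 40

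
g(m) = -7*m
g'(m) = -7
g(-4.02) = 28.14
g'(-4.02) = -7.00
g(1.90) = -13.30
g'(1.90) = -7.00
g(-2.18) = 15.26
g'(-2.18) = -7.00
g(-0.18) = 1.26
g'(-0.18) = -7.00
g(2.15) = -15.05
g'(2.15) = -7.00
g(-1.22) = 8.54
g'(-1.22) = -7.00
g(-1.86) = 13.02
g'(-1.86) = -7.00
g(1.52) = -10.64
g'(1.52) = -7.00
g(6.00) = -42.00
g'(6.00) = -7.00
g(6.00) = -42.00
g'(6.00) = -7.00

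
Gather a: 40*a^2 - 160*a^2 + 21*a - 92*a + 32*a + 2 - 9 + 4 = -120*a^2 - 39*a - 3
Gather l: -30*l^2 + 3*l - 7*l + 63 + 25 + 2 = -30*l^2 - 4*l + 90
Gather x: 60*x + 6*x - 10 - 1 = 66*x - 11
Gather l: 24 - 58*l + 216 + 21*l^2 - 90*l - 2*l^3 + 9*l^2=-2*l^3 + 30*l^2 - 148*l + 240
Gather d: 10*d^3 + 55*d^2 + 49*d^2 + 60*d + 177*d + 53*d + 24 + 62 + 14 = 10*d^3 + 104*d^2 + 290*d + 100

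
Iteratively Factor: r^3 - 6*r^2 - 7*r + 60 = (r - 4)*(r^2 - 2*r - 15) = (r - 4)*(r + 3)*(r - 5)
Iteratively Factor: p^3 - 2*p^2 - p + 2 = (p + 1)*(p^2 - 3*p + 2) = (p - 2)*(p + 1)*(p - 1)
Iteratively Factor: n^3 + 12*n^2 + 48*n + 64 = (n + 4)*(n^2 + 8*n + 16) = (n + 4)^2*(n + 4)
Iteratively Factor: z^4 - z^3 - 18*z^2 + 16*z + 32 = (z - 2)*(z^3 + z^2 - 16*z - 16) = (z - 2)*(z + 1)*(z^2 - 16) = (z - 2)*(z + 1)*(z + 4)*(z - 4)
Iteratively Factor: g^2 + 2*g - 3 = (g + 3)*(g - 1)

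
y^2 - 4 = (y - 2)*(y + 2)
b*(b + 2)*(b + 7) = b^3 + 9*b^2 + 14*b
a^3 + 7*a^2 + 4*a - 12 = (a - 1)*(a + 2)*(a + 6)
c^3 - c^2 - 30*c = c*(c - 6)*(c + 5)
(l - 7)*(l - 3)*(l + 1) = l^3 - 9*l^2 + 11*l + 21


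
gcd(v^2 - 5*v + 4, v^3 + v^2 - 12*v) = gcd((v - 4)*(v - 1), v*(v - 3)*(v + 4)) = 1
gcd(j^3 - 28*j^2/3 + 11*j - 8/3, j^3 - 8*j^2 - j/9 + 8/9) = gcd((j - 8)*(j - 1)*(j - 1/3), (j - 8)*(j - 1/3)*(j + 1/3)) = j^2 - 25*j/3 + 8/3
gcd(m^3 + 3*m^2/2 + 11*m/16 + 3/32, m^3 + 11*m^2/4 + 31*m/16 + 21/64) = m^2 + m + 3/16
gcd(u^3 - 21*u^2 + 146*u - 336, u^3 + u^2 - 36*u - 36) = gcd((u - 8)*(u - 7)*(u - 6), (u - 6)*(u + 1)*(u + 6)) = u - 6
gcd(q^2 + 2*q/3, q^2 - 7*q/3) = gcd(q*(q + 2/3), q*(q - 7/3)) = q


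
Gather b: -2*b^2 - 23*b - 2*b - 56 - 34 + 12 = -2*b^2 - 25*b - 78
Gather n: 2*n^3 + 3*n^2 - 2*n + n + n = 2*n^3 + 3*n^2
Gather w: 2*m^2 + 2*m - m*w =2*m^2 - m*w + 2*m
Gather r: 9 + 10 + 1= 20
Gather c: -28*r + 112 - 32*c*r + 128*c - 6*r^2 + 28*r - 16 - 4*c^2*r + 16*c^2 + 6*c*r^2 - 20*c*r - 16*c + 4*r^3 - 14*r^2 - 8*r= c^2*(16 - 4*r) + c*(6*r^2 - 52*r + 112) + 4*r^3 - 20*r^2 - 8*r + 96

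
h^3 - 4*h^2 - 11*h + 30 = (h - 5)*(h - 2)*(h + 3)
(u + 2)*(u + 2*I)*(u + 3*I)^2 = u^4 + 2*u^3 + 8*I*u^3 - 21*u^2 + 16*I*u^2 - 42*u - 18*I*u - 36*I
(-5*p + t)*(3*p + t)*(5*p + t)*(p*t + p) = -75*p^4*t - 75*p^4 - 25*p^3*t^2 - 25*p^3*t + 3*p^2*t^3 + 3*p^2*t^2 + p*t^4 + p*t^3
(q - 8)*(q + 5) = q^2 - 3*q - 40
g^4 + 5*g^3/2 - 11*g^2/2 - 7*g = g*(g - 2)*(g + 1)*(g + 7/2)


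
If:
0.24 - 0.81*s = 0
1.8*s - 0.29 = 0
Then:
No Solution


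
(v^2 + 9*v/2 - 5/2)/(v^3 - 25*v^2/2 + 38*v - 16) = (v + 5)/(v^2 - 12*v + 32)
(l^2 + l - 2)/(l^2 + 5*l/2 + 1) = 2*(l - 1)/(2*l + 1)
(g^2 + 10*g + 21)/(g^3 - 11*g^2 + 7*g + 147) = (g + 7)/(g^2 - 14*g + 49)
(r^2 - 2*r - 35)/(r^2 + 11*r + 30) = (r - 7)/(r + 6)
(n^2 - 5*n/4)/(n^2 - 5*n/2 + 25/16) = 4*n/(4*n - 5)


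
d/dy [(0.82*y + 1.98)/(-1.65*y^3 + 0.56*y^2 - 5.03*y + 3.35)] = (2.706*y^3 + 9.3418*y^2 - 2.2176*y + 12.7064)/(2.7225*y^6 - 1.848*y^5 + 16.9126*y^4 - 16.6886*y^3 + 29.0529*y^2 - 33.701*y + 11.2225)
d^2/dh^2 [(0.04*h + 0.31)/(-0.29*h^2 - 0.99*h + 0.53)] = (-(0.04*h + 0.31)*(0.58*h + 0.99)*(1.16*h + 1.98) + (0.0696*h + 0.259)*(0.29*h^2 + 0.99*h - 0.53))/(0.29*h^2 + 0.99*h - 0.53)^3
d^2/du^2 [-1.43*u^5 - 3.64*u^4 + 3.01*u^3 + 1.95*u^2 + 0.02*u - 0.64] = -28.6*u^3 - 43.68*u^2 + 18.06*u + 3.9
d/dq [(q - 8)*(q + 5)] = 2*q - 3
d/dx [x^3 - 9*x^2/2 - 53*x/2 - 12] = 3*x^2 - 9*x - 53/2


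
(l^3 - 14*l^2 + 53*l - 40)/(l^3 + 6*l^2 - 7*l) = (l^2 - 13*l + 40)/(l*(l + 7))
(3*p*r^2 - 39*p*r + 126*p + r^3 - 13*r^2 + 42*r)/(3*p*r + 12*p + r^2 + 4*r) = (r^2 - 13*r + 42)/(r + 4)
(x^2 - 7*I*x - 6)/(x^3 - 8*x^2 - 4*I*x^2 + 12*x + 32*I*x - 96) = (x - I)/(x^2 + 2*x*(-4 + I) - 16*I)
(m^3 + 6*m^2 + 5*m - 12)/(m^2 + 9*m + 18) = (m^2 + 3*m - 4)/(m + 6)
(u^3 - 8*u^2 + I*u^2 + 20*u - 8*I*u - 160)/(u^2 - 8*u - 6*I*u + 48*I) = (u^2 + I*u + 20)/(u - 6*I)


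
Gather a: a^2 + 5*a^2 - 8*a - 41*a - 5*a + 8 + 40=6*a^2 - 54*a + 48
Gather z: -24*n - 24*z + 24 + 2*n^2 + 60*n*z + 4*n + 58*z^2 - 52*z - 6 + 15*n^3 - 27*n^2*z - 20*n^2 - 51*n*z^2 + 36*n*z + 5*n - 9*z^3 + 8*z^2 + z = 15*n^3 - 18*n^2 - 15*n - 9*z^3 + z^2*(66 - 51*n) + z*(-27*n^2 + 96*n - 75) + 18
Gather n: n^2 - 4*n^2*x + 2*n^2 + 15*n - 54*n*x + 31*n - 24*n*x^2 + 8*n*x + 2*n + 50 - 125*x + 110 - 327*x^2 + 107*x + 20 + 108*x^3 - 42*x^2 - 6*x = n^2*(3 - 4*x) + n*(-24*x^2 - 46*x + 48) + 108*x^3 - 369*x^2 - 24*x + 180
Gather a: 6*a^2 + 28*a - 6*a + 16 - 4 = 6*a^2 + 22*a + 12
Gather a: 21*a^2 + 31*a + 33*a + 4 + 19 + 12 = 21*a^2 + 64*a + 35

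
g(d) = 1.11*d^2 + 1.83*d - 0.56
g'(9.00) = 21.81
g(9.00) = 105.82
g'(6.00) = 15.15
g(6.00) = 50.38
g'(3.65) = 9.93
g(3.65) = 20.91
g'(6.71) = 16.73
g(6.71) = 61.70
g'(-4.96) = -9.18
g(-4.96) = 17.67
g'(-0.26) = 1.25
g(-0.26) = -0.96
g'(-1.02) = -0.43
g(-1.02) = -1.27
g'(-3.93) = -6.89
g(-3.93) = 9.39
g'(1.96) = 6.18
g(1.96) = 7.29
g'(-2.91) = -4.63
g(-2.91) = 3.51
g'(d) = 2.22*d + 1.83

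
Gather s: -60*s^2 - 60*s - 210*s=-60*s^2 - 270*s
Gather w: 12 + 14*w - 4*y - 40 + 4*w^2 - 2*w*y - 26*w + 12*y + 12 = 4*w^2 + w*(-2*y - 12) + 8*y - 16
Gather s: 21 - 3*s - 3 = 18 - 3*s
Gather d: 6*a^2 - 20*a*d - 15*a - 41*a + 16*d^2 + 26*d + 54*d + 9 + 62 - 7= 6*a^2 - 56*a + 16*d^2 + d*(80 - 20*a) + 64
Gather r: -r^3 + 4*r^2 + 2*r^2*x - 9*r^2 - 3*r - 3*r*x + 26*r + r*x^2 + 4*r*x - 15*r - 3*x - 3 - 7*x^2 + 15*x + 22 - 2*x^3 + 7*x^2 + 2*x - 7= -r^3 + r^2*(2*x - 5) + r*(x^2 + x + 8) - 2*x^3 + 14*x + 12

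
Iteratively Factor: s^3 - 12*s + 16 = (s - 2)*(s^2 + 2*s - 8) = (s - 2)^2*(s + 4)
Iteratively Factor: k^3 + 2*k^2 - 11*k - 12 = (k - 3)*(k^2 + 5*k + 4) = (k - 3)*(k + 1)*(k + 4)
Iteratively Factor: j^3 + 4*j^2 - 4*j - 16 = (j - 2)*(j^2 + 6*j + 8) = (j - 2)*(j + 2)*(j + 4)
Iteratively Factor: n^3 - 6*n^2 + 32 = (n - 4)*(n^2 - 2*n - 8) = (n - 4)^2*(n + 2)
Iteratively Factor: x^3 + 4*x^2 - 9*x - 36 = (x - 3)*(x^2 + 7*x + 12) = (x - 3)*(x + 3)*(x + 4)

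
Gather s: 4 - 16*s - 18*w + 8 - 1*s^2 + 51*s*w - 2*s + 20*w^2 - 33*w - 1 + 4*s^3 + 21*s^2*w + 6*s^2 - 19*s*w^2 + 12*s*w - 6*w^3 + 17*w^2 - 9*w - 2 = 4*s^3 + s^2*(21*w + 5) + s*(-19*w^2 + 63*w - 18) - 6*w^3 + 37*w^2 - 60*w + 9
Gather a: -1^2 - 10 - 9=-20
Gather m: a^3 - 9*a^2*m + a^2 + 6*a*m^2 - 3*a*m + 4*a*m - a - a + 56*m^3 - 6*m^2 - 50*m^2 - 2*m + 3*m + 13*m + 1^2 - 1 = a^3 + a^2 - 2*a + 56*m^3 + m^2*(6*a - 56) + m*(-9*a^2 + a + 14)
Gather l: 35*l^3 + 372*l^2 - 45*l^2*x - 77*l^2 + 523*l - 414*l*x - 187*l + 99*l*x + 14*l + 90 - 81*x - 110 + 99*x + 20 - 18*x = 35*l^3 + l^2*(295 - 45*x) + l*(350 - 315*x)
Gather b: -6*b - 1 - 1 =-6*b - 2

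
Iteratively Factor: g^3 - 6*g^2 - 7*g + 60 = (g - 5)*(g^2 - g - 12) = (g - 5)*(g + 3)*(g - 4)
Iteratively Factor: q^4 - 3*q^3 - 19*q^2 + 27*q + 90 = (q - 3)*(q^3 - 19*q - 30) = (q - 3)*(q + 3)*(q^2 - 3*q - 10) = (q - 3)*(q + 2)*(q + 3)*(q - 5)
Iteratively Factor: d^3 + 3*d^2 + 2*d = (d + 1)*(d^2 + 2*d) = d*(d + 1)*(d + 2)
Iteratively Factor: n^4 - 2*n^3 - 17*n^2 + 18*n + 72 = (n - 3)*(n^3 + n^2 - 14*n - 24) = (n - 3)*(n + 2)*(n^2 - n - 12) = (n - 3)*(n + 2)*(n + 3)*(n - 4)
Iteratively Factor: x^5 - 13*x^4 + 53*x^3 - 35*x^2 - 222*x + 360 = (x - 4)*(x^4 - 9*x^3 + 17*x^2 + 33*x - 90) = (x - 4)*(x + 2)*(x^3 - 11*x^2 + 39*x - 45) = (x - 4)*(x - 3)*(x + 2)*(x^2 - 8*x + 15) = (x - 4)*(x - 3)^2*(x + 2)*(x - 5)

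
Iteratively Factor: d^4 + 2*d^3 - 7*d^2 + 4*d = (d + 4)*(d^3 - 2*d^2 + d) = (d - 1)*(d + 4)*(d^2 - d) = d*(d - 1)*(d + 4)*(d - 1)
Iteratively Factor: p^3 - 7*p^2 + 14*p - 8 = (p - 1)*(p^2 - 6*p + 8) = (p - 2)*(p - 1)*(p - 4)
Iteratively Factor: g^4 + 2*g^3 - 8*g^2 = (g - 2)*(g^3 + 4*g^2) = (g - 2)*(g + 4)*(g^2) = g*(g - 2)*(g + 4)*(g)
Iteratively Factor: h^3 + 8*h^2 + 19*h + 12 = (h + 3)*(h^2 + 5*h + 4) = (h + 1)*(h + 3)*(h + 4)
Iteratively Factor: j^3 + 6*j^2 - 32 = (j - 2)*(j^2 + 8*j + 16) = (j - 2)*(j + 4)*(j + 4)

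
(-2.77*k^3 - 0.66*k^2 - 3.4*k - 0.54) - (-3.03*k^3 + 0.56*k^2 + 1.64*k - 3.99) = 0.26*k^3 - 1.22*k^2 - 5.04*k + 3.45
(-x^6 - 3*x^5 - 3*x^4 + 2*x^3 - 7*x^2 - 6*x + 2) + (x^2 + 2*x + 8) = -x^6 - 3*x^5 - 3*x^4 + 2*x^3 - 6*x^2 - 4*x + 10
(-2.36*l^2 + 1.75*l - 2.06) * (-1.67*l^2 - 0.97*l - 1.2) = 3.9412*l^4 - 0.6333*l^3 + 4.5747*l^2 - 0.1018*l + 2.472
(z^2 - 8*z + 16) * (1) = z^2 - 8*z + 16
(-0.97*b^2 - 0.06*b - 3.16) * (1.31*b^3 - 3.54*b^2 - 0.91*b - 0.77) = -1.2707*b^5 + 3.3552*b^4 - 3.0445*b^3 + 11.9879*b^2 + 2.9218*b + 2.4332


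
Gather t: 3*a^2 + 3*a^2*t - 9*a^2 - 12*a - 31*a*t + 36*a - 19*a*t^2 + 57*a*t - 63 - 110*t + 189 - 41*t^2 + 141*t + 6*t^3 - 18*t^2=-6*a^2 + 24*a + 6*t^3 + t^2*(-19*a - 59) + t*(3*a^2 + 26*a + 31) + 126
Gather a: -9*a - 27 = -9*a - 27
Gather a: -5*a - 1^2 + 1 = -5*a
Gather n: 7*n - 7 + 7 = 7*n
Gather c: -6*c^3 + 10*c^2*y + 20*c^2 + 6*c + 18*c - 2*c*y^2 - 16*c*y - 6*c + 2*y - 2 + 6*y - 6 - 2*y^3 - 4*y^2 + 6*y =-6*c^3 + c^2*(10*y + 20) + c*(-2*y^2 - 16*y + 18) - 2*y^3 - 4*y^2 + 14*y - 8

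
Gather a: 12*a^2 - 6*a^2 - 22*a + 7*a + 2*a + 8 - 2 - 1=6*a^2 - 13*a + 5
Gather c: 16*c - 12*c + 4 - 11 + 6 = 4*c - 1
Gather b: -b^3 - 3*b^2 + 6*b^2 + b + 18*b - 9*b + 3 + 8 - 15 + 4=-b^3 + 3*b^2 + 10*b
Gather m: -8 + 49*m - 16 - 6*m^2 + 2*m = -6*m^2 + 51*m - 24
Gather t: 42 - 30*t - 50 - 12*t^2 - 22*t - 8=-12*t^2 - 52*t - 16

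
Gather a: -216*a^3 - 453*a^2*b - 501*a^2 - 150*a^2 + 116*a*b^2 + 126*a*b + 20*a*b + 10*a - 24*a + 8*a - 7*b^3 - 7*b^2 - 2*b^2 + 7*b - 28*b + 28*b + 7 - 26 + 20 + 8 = -216*a^3 + a^2*(-453*b - 651) + a*(116*b^2 + 146*b - 6) - 7*b^3 - 9*b^2 + 7*b + 9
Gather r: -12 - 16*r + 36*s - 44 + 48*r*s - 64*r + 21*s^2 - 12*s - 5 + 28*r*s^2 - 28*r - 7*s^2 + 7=r*(28*s^2 + 48*s - 108) + 14*s^2 + 24*s - 54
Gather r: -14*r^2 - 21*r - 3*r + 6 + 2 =-14*r^2 - 24*r + 8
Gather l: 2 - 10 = -8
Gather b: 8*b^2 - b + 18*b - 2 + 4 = 8*b^2 + 17*b + 2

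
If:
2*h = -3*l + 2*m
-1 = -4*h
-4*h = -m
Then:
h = 1/4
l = 1/2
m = 1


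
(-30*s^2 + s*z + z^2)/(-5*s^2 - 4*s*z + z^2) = (6*s + z)/(s + z)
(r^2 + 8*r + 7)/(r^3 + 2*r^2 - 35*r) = (r + 1)/(r*(r - 5))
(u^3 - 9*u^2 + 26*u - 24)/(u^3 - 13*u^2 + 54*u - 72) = (u - 2)/(u - 6)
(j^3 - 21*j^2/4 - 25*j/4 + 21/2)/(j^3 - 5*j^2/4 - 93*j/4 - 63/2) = (j - 1)/(j + 3)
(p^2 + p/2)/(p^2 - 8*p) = (p + 1/2)/(p - 8)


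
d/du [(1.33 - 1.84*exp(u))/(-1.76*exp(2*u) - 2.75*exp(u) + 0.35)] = (-3.2384*exp(2*u) + 4.6816*exp(u) + 3.0135)*exp(u)/(3.0976*exp(4*u) + 9.68*exp(3*u) + 6.3305*exp(2*u) - 1.925*exp(u) + 0.1225)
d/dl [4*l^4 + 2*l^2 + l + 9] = 16*l^3 + 4*l + 1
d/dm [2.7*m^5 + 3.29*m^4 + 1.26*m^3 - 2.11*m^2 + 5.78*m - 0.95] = 13.5*m^4 + 13.16*m^3 + 3.78*m^2 - 4.22*m + 5.78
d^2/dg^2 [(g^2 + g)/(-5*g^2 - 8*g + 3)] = 6*(5*g^3 - 15*g^2 - 15*g - 11)/(125*g^6 + 600*g^5 + 735*g^4 - 208*g^3 - 441*g^2 + 216*g - 27)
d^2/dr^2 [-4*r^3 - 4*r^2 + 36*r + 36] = -24*r - 8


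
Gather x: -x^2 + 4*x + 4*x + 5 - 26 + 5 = -x^2 + 8*x - 16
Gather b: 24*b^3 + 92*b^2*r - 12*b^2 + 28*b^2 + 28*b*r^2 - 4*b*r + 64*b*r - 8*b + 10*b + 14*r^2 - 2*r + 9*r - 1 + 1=24*b^3 + b^2*(92*r + 16) + b*(28*r^2 + 60*r + 2) + 14*r^2 + 7*r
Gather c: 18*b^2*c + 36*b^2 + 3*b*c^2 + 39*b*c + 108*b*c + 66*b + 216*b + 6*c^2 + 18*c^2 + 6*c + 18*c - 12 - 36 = 36*b^2 + 282*b + c^2*(3*b + 24) + c*(18*b^2 + 147*b + 24) - 48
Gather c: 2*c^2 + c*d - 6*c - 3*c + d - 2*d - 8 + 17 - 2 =2*c^2 + c*(d - 9) - d + 7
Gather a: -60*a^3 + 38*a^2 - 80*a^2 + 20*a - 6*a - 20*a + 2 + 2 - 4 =-60*a^3 - 42*a^2 - 6*a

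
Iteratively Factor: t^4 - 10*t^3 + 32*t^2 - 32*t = (t - 4)*(t^3 - 6*t^2 + 8*t) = (t - 4)*(t - 2)*(t^2 - 4*t) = t*(t - 4)*(t - 2)*(t - 4)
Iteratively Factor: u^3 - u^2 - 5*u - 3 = (u - 3)*(u^2 + 2*u + 1) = (u - 3)*(u + 1)*(u + 1)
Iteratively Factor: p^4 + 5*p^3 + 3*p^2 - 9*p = (p - 1)*(p^3 + 6*p^2 + 9*p) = p*(p - 1)*(p^2 + 6*p + 9) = p*(p - 1)*(p + 3)*(p + 3)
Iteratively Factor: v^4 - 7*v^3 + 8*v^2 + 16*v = (v)*(v^3 - 7*v^2 + 8*v + 16) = v*(v - 4)*(v^2 - 3*v - 4) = v*(v - 4)^2*(v + 1)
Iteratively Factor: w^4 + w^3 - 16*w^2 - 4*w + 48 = (w + 2)*(w^3 - w^2 - 14*w + 24) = (w - 2)*(w + 2)*(w^2 + w - 12) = (w - 2)*(w + 2)*(w + 4)*(w - 3)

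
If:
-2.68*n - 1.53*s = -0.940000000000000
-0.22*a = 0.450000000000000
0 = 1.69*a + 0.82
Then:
No Solution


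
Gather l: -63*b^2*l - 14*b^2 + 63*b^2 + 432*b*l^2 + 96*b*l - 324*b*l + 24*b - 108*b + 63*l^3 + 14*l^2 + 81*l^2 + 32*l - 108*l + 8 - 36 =49*b^2 - 84*b + 63*l^3 + l^2*(432*b + 95) + l*(-63*b^2 - 228*b - 76) - 28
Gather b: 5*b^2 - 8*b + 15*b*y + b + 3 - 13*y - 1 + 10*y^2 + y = 5*b^2 + b*(15*y - 7) + 10*y^2 - 12*y + 2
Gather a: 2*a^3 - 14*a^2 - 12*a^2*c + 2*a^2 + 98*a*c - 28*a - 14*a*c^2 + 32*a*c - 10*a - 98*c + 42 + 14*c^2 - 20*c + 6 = 2*a^3 + a^2*(-12*c - 12) + a*(-14*c^2 + 130*c - 38) + 14*c^2 - 118*c + 48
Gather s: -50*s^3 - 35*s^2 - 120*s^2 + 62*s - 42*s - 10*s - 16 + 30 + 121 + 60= -50*s^3 - 155*s^2 + 10*s + 195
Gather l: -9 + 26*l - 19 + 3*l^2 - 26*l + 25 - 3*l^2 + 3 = 0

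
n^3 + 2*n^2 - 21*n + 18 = (n - 3)*(n - 1)*(n + 6)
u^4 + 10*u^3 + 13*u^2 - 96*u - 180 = (u - 3)*(u + 2)*(u + 5)*(u + 6)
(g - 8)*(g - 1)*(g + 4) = g^3 - 5*g^2 - 28*g + 32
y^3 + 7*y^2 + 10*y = y*(y + 2)*(y + 5)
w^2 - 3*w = w*(w - 3)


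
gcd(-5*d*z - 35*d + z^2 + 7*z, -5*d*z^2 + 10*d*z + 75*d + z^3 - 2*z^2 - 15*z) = -5*d + z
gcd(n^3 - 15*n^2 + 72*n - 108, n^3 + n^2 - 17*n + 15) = n - 3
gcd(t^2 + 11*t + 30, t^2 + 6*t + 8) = 1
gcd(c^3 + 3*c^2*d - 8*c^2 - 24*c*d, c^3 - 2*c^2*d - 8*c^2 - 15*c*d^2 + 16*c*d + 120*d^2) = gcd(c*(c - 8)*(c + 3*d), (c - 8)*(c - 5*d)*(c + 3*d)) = c^2 + 3*c*d - 8*c - 24*d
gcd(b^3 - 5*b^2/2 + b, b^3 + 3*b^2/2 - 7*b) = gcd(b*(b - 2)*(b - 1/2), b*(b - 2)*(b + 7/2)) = b^2 - 2*b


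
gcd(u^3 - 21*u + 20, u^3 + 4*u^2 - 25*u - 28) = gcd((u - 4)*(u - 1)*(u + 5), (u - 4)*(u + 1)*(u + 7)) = u - 4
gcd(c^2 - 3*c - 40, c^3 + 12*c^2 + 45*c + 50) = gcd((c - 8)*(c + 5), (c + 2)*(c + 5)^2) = c + 5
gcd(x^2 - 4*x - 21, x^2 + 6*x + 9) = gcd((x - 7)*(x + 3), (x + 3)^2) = x + 3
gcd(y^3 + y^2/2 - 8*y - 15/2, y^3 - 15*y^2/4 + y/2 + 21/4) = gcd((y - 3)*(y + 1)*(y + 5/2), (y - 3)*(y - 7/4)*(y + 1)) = y^2 - 2*y - 3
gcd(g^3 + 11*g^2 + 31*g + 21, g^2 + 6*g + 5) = g + 1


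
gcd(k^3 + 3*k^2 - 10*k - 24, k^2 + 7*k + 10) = k + 2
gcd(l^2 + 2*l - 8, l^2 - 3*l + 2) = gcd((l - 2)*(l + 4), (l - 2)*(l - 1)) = l - 2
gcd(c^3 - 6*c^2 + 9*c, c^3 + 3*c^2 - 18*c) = c^2 - 3*c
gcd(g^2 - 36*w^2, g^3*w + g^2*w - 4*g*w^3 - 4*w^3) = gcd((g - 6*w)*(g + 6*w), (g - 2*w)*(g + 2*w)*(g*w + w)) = 1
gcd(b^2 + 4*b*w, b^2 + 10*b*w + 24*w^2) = b + 4*w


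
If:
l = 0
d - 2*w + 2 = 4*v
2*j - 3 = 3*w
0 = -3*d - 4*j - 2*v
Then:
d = -10*w/7 - 2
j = 3*w/2 + 3/2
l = 0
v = -6*w/7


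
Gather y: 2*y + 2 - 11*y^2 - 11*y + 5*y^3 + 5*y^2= 5*y^3 - 6*y^2 - 9*y + 2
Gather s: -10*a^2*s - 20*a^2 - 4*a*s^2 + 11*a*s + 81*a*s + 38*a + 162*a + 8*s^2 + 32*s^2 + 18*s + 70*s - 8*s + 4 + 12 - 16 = -20*a^2 + 200*a + s^2*(40 - 4*a) + s*(-10*a^2 + 92*a + 80)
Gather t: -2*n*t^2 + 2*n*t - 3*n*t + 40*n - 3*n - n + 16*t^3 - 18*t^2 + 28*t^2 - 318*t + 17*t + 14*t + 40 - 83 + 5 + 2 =36*n + 16*t^3 + t^2*(10 - 2*n) + t*(-n - 287) - 36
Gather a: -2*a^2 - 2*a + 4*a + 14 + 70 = -2*a^2 + 2*a + 84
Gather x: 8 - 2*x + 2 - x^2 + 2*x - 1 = 9 - x^2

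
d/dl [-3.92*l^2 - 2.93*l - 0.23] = -7.84*l - 2.93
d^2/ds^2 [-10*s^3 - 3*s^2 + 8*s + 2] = -60*s - 6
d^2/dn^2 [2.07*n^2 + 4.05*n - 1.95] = 4.14000000000000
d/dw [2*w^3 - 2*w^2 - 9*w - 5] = 6*w^2 - 4*w - 9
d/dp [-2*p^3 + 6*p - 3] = 6 - 6*p^2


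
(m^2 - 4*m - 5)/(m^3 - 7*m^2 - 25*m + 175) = (m + 1)/(m^2 - 2*m - 35)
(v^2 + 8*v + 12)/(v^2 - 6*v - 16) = (v + 6)/(v - 8)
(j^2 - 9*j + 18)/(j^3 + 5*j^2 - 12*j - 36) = (j - 6)/(j^2 + 8*j + 12)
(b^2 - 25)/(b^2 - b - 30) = (b - 5)/(b - 6)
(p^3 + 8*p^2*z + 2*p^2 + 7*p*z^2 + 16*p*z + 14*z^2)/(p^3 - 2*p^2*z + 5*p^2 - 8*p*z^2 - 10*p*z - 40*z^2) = (-p^3 - 8*p^2*z - 2*p^2 - 7*p*z^2 - 16*p*z - 14*z^2)/(-p^3 + 2*p^2*z - 5*p^2 + 8*p*z^2 + 10*p*z + 40*z^2)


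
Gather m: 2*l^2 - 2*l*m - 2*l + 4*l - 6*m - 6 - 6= 2*l^2 + 2*l + m*(-2*l - 6) - 12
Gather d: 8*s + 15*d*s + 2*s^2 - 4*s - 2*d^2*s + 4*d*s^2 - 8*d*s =-2*d^2*s + d*(4*s^2 + 7*s) + 2*s^2 + 4*s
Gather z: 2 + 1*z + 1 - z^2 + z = -z^2 + 2*z + 3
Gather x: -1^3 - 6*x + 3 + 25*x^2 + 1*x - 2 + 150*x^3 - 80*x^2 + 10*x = 150*x^3 - 55*x^2 + 5*x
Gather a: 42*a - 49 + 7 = 42*a - 42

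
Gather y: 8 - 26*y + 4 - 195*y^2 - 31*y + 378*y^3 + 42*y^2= 378*y^3 - 153*y^2 - 57*y + 12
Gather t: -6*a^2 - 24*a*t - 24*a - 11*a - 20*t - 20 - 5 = -6*a^2 - 35*a + t*(-24*a - 20) - 25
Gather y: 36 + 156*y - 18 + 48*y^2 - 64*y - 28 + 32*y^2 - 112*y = 80*y^2 - 20*y - 10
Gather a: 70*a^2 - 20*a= 70*a^2 - 20*a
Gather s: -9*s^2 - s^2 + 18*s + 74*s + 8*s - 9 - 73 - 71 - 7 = -10*s^2 + 100*s - 160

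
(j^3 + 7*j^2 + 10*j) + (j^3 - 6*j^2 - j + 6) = 2*j^3 + j^2 + 9*j + 6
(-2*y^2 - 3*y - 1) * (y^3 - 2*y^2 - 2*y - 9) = -2*y^5 + y^4 + 9*y^3 + 26*y^2 + 29*y + 9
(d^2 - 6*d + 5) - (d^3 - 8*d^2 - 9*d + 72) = -d^3 + 9*d^2 + 3*d - 67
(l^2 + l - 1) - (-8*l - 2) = l^2 + 9*l + 1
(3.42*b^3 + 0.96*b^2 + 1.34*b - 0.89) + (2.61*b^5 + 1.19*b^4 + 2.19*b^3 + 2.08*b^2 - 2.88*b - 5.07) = 2.61*b^5 + 1.19*b^4 + 5.61*b^3 + 3.04*b^2 - 1.54*b - 5.96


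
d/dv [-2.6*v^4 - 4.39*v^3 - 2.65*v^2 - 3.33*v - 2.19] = -10.4*v^3 - 13.17*v^2 - 5.3*v - 3.33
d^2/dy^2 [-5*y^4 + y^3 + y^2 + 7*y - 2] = -60*y^2 + 6*y + 2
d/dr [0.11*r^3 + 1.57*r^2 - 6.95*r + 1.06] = 0.33*r^2 + 3.14*r - 6.95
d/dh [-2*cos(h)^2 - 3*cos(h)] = (4*cos(h) + 3)*sin(h)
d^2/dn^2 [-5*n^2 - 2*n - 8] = -10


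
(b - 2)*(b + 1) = b^2 - b - 2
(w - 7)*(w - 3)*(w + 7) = w^3 - 3*w^2 - 49*w + 147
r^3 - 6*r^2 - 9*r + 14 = (r - 7)*(r - 1)*(r + 2)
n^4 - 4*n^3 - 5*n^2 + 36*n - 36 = (n - 3)*(n - 2)^2*(n + 3)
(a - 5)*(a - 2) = a^2 - 7*a + 10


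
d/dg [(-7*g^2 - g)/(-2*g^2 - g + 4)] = (5*g^2 - 56*g - 4)/(4*g^4 + 4*g^3 - 15*g^2 - 8*g + 16)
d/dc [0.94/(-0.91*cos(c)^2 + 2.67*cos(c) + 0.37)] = (2.5098 - 1.7108*cos(c))*sin(c)/(-0.91*cos(c)^2 + 2.67*cos(c) + 0.37)^2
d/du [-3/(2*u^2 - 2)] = 3*u/(u^2 - 1)^2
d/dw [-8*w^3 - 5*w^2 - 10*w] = -24*w^2 - 10*w - 10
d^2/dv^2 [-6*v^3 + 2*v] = -36*v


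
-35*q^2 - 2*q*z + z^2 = (-7*q + z)*(5*q + z)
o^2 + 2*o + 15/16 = (o + 3/4)*(o + 5/4)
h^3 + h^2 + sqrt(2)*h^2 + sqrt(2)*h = h*(h + 1)*(h + sqrt(2))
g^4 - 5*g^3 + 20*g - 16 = (g - 4)*(g - 2)*(g - 1)*(g + 2)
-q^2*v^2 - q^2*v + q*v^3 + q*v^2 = v*(-q + v)*(q*v + q)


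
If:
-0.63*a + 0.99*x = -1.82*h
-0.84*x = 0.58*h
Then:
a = -2.61247947454844*x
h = -1.44827586206897*x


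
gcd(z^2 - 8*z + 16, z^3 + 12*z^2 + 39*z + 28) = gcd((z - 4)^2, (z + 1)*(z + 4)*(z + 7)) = 1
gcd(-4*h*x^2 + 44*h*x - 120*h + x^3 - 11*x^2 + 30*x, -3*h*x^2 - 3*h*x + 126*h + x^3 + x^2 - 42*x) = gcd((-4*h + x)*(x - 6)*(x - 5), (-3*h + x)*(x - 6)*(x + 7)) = x - 6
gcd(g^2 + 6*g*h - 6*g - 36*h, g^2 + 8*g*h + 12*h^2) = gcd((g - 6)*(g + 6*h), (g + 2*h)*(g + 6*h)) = g + 6*h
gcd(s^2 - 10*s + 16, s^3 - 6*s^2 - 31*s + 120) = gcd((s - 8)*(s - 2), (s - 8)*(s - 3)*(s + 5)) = s - 8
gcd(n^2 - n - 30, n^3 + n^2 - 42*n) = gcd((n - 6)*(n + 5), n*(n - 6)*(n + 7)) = n - 6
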